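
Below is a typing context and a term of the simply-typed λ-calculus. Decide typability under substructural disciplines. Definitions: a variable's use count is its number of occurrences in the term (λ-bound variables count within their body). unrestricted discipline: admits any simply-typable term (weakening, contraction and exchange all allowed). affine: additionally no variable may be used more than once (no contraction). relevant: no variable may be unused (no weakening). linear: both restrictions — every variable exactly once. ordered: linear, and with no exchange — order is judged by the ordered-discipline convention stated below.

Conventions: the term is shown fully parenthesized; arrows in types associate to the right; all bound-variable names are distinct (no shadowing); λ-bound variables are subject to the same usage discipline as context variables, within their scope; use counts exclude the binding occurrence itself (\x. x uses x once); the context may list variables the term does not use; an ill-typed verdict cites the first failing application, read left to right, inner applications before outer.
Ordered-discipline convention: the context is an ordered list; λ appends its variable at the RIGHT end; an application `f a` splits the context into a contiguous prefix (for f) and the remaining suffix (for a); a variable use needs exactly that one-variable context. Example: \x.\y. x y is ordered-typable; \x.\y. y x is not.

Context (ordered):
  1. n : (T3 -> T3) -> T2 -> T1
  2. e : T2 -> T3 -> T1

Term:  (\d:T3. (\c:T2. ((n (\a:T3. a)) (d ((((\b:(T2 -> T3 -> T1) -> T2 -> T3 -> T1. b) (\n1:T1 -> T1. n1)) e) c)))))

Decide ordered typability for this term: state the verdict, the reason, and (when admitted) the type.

no — fails simple typing
usage: n=1; e=1; d [bound]=1; c [bound]=1; a [bound]=1; b [bound]=1; n1 [bound]=1
use order (left to right): n, a, d, b, n1, e, c
typing: ill-typed: argument of type (T1 -> T1) -> T1 -> T1 where (T2 -> T3 -> T1) -> T2 -> T3 -> T1 is required
all disciplines: ordered ✗ · linear ✗ · affine ✗ · relevant ✗ · unrestricted ✗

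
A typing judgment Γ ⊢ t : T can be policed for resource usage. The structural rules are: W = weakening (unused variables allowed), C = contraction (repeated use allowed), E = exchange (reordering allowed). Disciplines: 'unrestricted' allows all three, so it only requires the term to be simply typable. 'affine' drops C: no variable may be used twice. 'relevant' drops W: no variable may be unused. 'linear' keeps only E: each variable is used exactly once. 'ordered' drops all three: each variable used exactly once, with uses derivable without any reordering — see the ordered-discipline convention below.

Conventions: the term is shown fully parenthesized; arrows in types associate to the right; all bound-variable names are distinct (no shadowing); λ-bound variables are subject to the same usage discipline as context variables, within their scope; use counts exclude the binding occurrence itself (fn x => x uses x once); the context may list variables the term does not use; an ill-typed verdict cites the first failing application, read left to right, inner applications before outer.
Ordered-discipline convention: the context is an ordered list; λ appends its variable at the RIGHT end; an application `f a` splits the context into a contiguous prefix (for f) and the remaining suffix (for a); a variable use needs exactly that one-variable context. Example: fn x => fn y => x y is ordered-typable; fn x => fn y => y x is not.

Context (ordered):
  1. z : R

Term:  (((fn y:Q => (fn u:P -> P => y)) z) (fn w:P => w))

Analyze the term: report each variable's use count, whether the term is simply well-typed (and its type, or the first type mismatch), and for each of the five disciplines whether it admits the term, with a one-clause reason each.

use counts: z ×1; y [bound] ×1; u [bound] ×0; w [bound] ×1
uses in reading order: y, z, w
typing: ill-typed: an application expects Q but receives R
ordered: ✗ — not simply typable
linear: ✗ — fails simple typing
affine: ✗ — a type mismatch blocks all five
relevant: ✗ — the type mismatch rejects it
unrestricted: ✗ — not simply typable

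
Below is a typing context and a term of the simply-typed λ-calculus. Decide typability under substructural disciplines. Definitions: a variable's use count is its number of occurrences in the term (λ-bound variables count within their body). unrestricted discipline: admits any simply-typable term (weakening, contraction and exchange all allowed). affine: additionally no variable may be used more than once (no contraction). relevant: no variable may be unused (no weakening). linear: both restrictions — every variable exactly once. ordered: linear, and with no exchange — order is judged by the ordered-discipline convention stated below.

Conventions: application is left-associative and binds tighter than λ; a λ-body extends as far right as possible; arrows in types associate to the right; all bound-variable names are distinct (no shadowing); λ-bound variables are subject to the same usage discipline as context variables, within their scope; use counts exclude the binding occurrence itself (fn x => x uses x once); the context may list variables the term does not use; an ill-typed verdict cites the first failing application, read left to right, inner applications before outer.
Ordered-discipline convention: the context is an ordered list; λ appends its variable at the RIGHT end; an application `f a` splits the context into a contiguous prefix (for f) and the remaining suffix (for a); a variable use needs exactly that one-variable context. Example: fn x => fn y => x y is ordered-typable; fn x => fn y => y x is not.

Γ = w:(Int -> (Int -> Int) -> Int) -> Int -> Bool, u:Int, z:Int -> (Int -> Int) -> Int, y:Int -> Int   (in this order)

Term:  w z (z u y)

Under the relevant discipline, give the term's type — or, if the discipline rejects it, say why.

term : Bool
variable uses: w: 1×, u: 1×, z: 2×, y: 1×
uses in reading order: w, z, z, u, y
typing: the term checks, with type Bool
all disciplines: ordered ✗ · linear ✗ · affine ✗ · relevant ✓ · unrestricted ✓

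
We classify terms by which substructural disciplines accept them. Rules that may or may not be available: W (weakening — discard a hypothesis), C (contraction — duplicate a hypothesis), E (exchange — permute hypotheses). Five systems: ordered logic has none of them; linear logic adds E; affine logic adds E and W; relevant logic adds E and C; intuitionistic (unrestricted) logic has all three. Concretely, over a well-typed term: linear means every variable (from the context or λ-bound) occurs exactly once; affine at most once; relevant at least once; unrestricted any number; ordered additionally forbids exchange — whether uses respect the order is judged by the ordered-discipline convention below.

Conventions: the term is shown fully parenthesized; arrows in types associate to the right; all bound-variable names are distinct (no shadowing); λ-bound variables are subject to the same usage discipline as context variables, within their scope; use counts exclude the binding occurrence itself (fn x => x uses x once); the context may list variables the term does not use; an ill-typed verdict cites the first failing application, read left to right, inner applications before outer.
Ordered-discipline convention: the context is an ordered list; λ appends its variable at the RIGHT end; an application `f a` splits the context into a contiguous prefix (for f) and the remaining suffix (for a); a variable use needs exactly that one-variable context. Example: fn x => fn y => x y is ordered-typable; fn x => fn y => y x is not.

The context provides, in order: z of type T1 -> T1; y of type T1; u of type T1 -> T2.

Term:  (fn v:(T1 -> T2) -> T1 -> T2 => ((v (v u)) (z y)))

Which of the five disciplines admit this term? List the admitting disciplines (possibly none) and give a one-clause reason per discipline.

admitting disciplines: relevant, unrestricted
counts: z: 1×; y: 1×; u: 1×; v (λ-bound): 2×
left-to-right use order: v, v, u, z, y
typing: ✓ — ((T1 -> T2) -> T1 -> T2) -> T2
ordered: ✗, v ×2 used more than once (contraction)
linear: ✗, v ×2 used more than once (contraction)
affine: ✗, v ×2 used more than once (contraction)
relevant: ✓, none of z, y, u, v goes unused
unrestricted: ✓, well-typed at ((T1 -> T2) -> T1 -> T2) -> T2; no restrictions here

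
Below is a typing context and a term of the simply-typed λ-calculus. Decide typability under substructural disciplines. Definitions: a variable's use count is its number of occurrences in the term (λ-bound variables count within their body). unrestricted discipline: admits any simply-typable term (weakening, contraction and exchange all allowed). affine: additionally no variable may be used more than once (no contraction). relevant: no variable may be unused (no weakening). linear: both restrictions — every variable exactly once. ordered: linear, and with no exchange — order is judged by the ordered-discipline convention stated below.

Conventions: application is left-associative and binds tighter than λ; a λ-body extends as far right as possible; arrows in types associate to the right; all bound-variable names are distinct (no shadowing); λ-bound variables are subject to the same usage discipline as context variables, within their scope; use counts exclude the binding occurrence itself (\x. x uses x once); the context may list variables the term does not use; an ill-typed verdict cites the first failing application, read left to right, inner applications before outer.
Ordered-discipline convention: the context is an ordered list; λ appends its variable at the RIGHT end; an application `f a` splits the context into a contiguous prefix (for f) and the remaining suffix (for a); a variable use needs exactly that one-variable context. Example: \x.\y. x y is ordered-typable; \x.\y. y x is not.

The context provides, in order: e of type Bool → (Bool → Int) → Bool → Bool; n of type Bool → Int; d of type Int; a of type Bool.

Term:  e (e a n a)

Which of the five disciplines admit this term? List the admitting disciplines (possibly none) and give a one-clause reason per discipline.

admitted in: unrestricted
use counts: e: 2, n: 1, d: 0, a: 2
left-to-right use order: e, e, a, n, a
typing: ✓ — (Bool → Int) → Bool → Bool
ordered: ✗ — repeated use of e ×2, a ×2; d never used (weakening)
linear: ✗ — repeated use of e ×2, a ×2; d never used (weakening)
affine: ✗ — repeated use of e ×2, a ×2
relevant: ✗ — d never used (weakening)
unrestricted: ✓ — typability at (Bool → Int) → Bool → Bool is all that's needed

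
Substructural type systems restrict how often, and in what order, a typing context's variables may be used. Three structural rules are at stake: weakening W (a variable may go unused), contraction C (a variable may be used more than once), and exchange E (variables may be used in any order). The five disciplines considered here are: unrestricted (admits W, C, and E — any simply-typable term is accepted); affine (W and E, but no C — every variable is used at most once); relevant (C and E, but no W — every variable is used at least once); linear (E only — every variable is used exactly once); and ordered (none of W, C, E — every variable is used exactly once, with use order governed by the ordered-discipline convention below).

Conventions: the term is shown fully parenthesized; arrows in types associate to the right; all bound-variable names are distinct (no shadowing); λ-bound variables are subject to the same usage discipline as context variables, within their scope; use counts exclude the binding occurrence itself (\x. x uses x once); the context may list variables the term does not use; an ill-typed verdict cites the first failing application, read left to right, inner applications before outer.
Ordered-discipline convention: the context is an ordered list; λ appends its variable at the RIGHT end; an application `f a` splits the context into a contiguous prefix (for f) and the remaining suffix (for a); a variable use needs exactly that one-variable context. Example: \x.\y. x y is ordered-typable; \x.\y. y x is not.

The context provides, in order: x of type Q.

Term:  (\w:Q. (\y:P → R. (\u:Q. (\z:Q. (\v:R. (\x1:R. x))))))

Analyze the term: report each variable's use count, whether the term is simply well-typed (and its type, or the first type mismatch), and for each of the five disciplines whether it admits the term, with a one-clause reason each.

usage: x ×1; w (bound) ×0; y (bound) ×0; u (bound) ×0; z (bound) ×0; v (bound) ×0; x1 (bound) ×0
order of uses: x
typing: ✓ — Q → (P → R) → Q → Q → R → R → Q
ordered ✗ (w, y, u, z, v, x1 never used (weakening))
linear ✗ (w, y, u, z, v, x1 never used (weakening))
affine ✓ (x, w, y, u, z, v, x1: no repeats, contraction unneeded)
relevant ✗ (w, y, u, z, v, x1 never used (weakening))
unrestricted ✓ (simply typable at Q → (P → R) → Q → Q → R → R → Q; W, C, E all held)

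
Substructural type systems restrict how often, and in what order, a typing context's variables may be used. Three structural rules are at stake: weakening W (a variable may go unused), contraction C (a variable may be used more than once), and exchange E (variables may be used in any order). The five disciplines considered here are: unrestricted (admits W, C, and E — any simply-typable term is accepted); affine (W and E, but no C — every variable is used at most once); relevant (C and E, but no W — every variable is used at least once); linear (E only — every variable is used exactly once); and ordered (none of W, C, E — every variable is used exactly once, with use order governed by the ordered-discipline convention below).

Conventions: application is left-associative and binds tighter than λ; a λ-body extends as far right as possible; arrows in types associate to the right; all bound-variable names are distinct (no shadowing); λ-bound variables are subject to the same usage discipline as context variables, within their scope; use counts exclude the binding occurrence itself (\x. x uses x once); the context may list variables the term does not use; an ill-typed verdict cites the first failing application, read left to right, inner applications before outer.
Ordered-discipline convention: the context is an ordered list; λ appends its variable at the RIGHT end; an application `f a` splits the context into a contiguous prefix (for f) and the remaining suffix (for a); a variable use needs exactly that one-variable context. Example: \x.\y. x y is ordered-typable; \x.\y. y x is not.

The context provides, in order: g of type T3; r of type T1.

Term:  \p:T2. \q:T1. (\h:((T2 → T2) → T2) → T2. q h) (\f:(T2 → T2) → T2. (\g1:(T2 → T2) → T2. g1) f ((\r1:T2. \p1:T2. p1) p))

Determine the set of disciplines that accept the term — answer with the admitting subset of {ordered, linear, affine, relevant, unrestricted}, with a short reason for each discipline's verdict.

admitted in: none
usage: g=0, r=0, p (λ-bound)=1, q (λ-bound)=1, h (λ-bound)=1, f (λ-bound)=1, g1 (λ-bound)=1, r1 (λ-bound)=0, p1 (λ-bound)=1
left-to-right use order: q, h, g1, f, p1, p
typing: ill-typed: non-function type T1 applied to an argument
ordered: ✗, a type mismatch blocks all five
linear: ✗, the type mismatch rejects it
affine: ✗, not simply typable
relevant: ✗, fails simple typing
unrestricted: ✗, a type mismatch blocks all five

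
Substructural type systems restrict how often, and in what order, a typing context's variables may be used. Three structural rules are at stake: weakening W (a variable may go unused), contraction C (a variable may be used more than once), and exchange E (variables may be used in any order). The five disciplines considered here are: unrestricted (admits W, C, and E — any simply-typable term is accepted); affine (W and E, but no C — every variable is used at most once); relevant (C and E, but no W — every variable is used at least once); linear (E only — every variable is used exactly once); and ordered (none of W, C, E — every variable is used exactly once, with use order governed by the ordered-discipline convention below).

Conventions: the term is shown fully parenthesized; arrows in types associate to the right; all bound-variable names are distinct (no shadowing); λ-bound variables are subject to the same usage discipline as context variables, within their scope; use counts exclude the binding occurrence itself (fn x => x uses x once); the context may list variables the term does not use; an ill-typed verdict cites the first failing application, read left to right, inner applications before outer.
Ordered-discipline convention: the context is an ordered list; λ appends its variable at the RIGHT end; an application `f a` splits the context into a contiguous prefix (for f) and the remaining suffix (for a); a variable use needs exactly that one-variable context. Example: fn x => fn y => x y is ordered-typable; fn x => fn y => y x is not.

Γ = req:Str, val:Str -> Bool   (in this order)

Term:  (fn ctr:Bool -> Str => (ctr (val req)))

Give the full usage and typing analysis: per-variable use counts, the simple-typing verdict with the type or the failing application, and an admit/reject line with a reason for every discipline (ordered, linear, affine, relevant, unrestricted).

variable uses: req=1; val=1; ctr [bound]=1
left-to-right use order: ctr, val, req
typing: well-typed — term : (Bool -> Str) -> Str
ordered: ✗, no ordered split (uses run ctr, val, req)
linear: ✓, exactly-once usage across req, val, ctr
affine: ✓, at most one use each (req, val, ctr)
relevant: ✓, req, val, ctr: all used, weakening unneeded
unrestricted: ✓, simply typable at (Bool -> Str) -> Str; W, C, E all held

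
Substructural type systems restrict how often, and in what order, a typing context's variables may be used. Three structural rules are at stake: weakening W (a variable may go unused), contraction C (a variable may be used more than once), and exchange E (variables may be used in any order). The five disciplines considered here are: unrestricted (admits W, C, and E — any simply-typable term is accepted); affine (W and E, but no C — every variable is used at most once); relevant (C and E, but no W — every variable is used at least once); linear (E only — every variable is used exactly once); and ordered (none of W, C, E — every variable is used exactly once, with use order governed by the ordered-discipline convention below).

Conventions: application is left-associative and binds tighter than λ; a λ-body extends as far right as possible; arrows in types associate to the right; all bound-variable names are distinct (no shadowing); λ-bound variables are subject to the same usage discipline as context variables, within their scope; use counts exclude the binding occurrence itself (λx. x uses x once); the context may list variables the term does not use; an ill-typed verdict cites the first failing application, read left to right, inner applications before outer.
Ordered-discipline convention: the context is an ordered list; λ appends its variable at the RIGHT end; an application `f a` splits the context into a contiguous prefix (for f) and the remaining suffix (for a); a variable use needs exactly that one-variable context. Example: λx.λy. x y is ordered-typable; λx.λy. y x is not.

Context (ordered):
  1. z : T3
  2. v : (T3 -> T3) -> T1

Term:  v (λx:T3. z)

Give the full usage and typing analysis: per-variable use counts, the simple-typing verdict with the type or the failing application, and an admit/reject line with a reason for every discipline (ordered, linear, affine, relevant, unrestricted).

use counts: z=1; v=1; x (bound)=0
order of uses: v, z
typing: the term checks, with type T1
ordered: ✗ — x never used (weakening)
linear: ✗ — x never used (weakening)
affine: ✓ — no duplicate uses among z, v, x
relevant: ✗ — x never used (weakening)
unrestricted: ✓ — type-checks (T1) and nothing is barred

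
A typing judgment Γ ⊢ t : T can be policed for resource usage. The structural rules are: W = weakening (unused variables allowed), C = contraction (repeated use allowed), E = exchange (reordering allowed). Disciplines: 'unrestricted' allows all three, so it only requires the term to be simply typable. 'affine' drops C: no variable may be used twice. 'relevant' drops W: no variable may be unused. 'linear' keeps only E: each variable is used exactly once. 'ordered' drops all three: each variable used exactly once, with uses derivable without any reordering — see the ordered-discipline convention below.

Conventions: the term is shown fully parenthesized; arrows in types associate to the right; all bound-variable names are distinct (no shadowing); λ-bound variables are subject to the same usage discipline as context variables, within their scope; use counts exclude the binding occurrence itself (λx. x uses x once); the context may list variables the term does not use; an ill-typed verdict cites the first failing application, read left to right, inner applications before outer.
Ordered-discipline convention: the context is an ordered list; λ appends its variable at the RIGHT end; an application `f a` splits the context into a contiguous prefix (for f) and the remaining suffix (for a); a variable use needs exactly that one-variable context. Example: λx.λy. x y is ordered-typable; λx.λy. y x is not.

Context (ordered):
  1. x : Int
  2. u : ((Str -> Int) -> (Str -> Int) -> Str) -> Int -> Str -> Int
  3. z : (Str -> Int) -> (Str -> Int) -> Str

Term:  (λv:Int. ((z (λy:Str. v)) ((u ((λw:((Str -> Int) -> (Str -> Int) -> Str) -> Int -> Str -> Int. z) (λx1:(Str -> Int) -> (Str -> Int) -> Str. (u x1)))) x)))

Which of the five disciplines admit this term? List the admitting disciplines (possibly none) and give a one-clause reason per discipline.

admitted in: unrestricted
variable uses: x: 1×; u: 2×; z: 2×; v (λ-bound): 1×; y (λ-bound): 0×; w (λ-bound): 0×; x1 (λ-bound): 1×
order of uses: z, v, u, z, u, x1, x
typing: the term checks, with type Int -> Str
ordered: ✗ — needs contraction — u ×2, z ×2; needs weakening: y, w unused
linear: ✗ — needs contraction — u ×2, z ×2; needs weakening: y, w unused
affine: ✗ — needs contraction — u ×2, z ×2
relevant: ✗ — needs weakening: y, w unused
unrestricted: ✓ — type-checks (Int -> Str) and nothing is barred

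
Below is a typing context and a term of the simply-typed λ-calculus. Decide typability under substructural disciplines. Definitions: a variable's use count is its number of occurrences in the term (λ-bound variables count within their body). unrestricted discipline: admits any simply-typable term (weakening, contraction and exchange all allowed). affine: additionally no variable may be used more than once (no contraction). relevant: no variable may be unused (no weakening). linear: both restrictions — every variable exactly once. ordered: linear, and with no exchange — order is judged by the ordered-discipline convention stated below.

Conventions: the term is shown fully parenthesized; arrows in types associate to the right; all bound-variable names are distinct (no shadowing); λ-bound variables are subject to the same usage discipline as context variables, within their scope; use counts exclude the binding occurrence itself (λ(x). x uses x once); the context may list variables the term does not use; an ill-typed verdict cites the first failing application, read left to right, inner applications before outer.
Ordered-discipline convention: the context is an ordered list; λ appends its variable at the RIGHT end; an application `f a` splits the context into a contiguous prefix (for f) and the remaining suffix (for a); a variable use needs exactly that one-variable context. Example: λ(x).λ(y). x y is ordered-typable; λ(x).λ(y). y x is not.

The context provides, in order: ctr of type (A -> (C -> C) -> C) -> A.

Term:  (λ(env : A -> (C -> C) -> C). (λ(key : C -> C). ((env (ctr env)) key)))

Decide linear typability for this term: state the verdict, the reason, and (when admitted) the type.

no — needs contraction — env ×2
usage: ctr=1, env (λ-bound)=2, key (λ-bound)=1
uses in reading order: env, ctr, env, key
typing: well-typed at (A -> (C -> C) -> C) -> (C -> C) -> C
per-discipline verdicts: ordered ✗ | linear ✗ | affine ✗ | relevant ✓ | unrestricted ✓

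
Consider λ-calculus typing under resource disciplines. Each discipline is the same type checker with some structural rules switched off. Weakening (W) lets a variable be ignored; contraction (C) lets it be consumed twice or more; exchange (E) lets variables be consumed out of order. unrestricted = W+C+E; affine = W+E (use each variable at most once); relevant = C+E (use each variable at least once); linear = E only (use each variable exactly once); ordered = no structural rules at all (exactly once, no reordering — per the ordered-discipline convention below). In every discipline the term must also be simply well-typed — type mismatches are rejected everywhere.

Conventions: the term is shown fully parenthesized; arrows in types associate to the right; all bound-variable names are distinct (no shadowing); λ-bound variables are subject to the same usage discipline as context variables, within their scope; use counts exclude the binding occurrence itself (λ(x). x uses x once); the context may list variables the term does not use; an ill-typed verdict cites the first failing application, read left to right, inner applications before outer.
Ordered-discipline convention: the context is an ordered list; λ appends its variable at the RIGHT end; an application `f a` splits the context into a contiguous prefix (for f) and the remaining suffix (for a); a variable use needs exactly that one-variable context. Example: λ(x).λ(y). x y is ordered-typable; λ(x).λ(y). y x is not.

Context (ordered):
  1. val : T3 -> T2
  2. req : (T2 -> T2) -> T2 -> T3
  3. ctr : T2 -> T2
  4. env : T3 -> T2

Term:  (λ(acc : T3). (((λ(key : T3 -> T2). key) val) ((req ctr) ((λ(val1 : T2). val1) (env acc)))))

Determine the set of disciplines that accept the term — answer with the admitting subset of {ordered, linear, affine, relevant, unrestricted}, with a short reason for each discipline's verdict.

accepted by: ordered, linear, affine, relevant, unrestricted
use counts: val: 1×; req: 1×; ctr: 1×; env: 1×; acc (bound): 1×; key (bound): 1×; val1 (bound): 1×
order of uses: key, val, req, ctr, val1, env, acc
typing: well-typed at T3 -> T2
ordered: ✓ — single-use (val, req, ctr, env, acc, key, val1), ordered derivation ok
linear: ✓ — exactly-once usage across val, req, ctr, env, acc, key, val1
affine: ✓ — none of val, req, ctr, env, acc, key, val1 used more than once
relevant: ✓ — none of val, req, ctr, env, acc, key, val1 goes unused
unrestricted: ✓ — type-checks (T3 -> T2) and nothing is barred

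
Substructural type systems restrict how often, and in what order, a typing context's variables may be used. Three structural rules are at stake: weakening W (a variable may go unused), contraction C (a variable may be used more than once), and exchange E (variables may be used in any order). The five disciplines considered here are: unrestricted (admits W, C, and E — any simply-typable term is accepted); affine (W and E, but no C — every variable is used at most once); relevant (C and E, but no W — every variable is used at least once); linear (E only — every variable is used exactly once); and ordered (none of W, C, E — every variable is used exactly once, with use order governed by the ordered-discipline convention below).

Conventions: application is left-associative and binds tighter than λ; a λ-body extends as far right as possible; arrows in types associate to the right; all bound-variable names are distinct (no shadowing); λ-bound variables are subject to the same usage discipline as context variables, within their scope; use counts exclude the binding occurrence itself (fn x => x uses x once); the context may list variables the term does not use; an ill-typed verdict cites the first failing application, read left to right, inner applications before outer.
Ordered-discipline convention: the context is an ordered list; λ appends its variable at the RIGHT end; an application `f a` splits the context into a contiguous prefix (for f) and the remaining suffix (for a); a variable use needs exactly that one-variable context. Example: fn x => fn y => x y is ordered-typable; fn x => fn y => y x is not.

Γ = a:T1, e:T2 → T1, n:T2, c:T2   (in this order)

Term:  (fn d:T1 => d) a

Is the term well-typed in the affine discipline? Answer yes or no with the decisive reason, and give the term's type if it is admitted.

yes — no duplicate uses among a, e, n, c, d; term : T1
usage: a: 1×; e: 0×; n: 0×; c: 0×; d (bound): 1×
use order (left to right): d, a
typing: well-typed at T1
across the five disciplines: ordered ✗ · linear ✗ · affine ✓ · relevant ✗ · unrestricted ✓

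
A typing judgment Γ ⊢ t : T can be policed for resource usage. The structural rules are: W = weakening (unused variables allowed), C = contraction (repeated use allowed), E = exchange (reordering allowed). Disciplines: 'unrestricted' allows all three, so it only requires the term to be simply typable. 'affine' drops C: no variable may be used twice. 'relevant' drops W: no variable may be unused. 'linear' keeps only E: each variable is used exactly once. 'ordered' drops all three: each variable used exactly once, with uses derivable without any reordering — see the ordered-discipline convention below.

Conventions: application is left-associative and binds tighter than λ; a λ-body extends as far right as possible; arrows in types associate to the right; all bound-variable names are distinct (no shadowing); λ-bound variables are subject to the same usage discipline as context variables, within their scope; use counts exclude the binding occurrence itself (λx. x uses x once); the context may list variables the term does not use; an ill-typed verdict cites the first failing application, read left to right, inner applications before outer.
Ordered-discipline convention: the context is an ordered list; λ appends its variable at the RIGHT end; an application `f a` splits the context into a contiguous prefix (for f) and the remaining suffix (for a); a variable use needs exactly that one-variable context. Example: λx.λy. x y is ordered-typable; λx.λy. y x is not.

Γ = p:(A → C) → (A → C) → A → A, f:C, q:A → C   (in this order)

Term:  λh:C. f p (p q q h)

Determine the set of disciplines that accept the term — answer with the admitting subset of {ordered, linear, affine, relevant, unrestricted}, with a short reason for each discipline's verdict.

accepted by: none
counts: p: 2, f: 1, q: 2, h (bound): 1
order of uses: f, p, p, q, q, h
typing: ill-typed: applying a non-function (C)
ordered: ✗, the type mismatch rejects it
linear: ✗, not simply typable
affine: ✗, fails simple typing
relevant: ✗, a type mismatch blocks all five
unrestricted: ✗, the type mismatch rejects it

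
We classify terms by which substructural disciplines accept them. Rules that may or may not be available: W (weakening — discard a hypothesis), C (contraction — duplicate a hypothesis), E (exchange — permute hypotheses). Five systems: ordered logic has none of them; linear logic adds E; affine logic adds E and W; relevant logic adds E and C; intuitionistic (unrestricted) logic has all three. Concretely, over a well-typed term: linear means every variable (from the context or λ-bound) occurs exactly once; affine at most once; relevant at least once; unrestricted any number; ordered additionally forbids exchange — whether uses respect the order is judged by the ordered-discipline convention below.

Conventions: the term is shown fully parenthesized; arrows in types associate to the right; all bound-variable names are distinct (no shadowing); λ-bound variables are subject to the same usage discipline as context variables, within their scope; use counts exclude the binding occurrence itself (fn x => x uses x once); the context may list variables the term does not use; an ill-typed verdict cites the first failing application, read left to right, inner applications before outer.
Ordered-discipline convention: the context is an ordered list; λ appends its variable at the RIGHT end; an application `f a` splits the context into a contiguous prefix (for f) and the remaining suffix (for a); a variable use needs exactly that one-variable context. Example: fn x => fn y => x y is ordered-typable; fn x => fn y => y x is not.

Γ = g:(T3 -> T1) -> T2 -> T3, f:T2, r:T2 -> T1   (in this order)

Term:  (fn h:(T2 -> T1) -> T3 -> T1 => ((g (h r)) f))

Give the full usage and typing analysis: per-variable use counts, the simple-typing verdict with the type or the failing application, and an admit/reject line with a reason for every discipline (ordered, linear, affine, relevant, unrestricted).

counts: g=1; f=1; r=1; h (bound)=1
use order (left to right): g, h, r, f
typing: ✓ — ((T2 -> T1) -> T3 -> T1) -> T3
ordered: ✗, no contiguous prefix/suffix split fits g, h, r, f
linear: ✓, single use per variable (g, f, r, h)
affine: ✓, at most one use each (g, f, r, h)
relevant: ✓, every one of g, f, r, h appears
unrestricted: ✓, type-checks (((T2 -> T1) -> T3 -> T1) -> T3) and nothing is barred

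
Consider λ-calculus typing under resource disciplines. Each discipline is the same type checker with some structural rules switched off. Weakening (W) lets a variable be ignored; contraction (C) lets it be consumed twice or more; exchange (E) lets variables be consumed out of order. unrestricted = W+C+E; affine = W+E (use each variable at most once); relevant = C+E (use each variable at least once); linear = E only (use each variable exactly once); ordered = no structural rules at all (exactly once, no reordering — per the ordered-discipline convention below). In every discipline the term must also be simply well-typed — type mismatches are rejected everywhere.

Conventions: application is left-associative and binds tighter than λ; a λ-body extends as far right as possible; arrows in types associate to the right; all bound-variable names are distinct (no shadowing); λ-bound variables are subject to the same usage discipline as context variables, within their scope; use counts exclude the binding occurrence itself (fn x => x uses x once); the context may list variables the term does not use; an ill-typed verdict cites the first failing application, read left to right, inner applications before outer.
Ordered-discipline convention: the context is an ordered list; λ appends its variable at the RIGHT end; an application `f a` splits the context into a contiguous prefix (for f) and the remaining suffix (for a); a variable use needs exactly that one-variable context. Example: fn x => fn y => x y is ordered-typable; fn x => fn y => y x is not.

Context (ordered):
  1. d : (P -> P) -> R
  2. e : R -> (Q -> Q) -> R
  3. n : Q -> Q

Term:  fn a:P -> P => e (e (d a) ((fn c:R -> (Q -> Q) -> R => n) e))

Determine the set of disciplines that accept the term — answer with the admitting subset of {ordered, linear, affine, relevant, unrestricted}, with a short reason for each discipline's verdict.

admitted by: unrestricted
variable uses: d: 1×; e: 3×; n: 1×; a (λ-bound): 1×; c (λ-bound): 0×
use order (left to right): e, e, d, a, n, e
typing: well-typed — term : (P -> P) -> (Q -> Q) -> R
ordered: ✗, uses contraction: e ×3; needs weakening: c unused
linear: ✗, uses contraction: e ×3; needs weakening: c unused
affine: ✗, uses contraction: e ×3
relevant: ✗, needs weakening: c unused
unrestricted: ✓, simply typable at (P -> P) -> (Q -> Q) -> R; W, C, E all held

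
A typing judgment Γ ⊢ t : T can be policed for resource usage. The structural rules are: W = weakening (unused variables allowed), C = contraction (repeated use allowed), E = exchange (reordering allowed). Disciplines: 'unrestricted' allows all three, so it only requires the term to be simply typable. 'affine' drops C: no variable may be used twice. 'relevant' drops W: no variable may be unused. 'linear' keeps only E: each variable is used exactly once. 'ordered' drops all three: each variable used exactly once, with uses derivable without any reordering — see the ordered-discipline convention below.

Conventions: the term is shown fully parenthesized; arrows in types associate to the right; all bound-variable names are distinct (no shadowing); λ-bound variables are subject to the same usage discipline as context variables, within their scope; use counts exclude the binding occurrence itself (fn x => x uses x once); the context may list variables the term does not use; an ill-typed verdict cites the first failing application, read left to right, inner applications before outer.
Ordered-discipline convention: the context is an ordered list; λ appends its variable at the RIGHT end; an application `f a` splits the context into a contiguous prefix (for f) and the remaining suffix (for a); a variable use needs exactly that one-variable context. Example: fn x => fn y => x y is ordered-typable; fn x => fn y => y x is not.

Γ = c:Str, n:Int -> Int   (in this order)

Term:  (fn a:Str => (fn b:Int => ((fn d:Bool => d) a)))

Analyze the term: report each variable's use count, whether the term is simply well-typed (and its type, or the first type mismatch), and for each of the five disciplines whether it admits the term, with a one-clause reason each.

variable uses: c: 0×, n: 0×, a (λ-bound): 1×, b (λ-bound): 0×, d (λ-bound): 1×
order of uses: d, a
typing: ill-typed: an application expects Bool but receives Str
ordered: ✗ — the type mismatch rejects it
linear: ✗ — not simply typable
affine: ✗ — fails simple typing
relevant: ✗ — a type mismatch blocks all five
unrestricted: ✗ — the type mismatch rejects it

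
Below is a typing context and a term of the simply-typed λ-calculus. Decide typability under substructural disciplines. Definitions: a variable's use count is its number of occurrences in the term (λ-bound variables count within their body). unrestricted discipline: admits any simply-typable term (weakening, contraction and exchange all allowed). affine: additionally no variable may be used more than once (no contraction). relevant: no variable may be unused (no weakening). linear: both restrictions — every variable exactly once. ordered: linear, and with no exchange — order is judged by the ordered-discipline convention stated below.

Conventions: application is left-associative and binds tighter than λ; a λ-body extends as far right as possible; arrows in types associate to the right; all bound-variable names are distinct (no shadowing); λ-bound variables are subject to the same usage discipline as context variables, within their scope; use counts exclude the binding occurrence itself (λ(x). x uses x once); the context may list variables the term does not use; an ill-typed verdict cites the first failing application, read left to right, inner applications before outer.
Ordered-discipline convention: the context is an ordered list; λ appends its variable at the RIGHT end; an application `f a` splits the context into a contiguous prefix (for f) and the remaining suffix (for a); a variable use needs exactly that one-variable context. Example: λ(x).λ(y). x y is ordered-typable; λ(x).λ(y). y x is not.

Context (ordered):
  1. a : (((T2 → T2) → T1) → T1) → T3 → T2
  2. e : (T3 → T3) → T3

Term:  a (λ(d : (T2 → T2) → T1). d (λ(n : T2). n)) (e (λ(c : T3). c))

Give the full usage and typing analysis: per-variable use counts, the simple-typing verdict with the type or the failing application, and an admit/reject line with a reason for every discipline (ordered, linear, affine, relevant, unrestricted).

usage: a=1; e=1; d (λ-bound)=1; n (λ-bound)=1; c (λ-bound)=1
order of uses: a, d, n, e, c
typing: well-typed at T2
ordered: ✓ — a, e, d, n, c: once each, no exchange needed
linear: ✓ — a, e, d, n, c: one use apiece
affine: ✓ — a, e, d, n, c: no repeats, contraction unneeded
relevant: ✓ — every one of a, e, d, n, c appears
unrestricted: ✓ — type-checks (T2) and nothing is barred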